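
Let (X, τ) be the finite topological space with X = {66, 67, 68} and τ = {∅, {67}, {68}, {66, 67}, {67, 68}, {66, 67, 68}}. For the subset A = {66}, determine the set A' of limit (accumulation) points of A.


A' = ∅

For each x ∈ X, list the open sets U ∈ τ with x ∈ U, then check whether U ∩ (A ∖ {x}) ≠ ∅ for every such U.
  x = 66: open {66, 67} ∋ x has {66, 67} ∩ (A ∖ {66}) = ∅, so x is NOT a limit point.
  x = 67: open {67} ∋ x has {67} ∩ (A ∖ {67}) = ∅, so x is NOT a limit point.
  x = 68: open {68} ∋ x has {68} ∩ (A ∖ {68}) = ∅, so x is NOT a limit point.
Collecting: A' = ∅.


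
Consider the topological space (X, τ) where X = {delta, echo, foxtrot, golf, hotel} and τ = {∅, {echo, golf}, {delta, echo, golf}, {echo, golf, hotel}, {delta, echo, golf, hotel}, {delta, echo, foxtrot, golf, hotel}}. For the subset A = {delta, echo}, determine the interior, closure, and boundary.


int(A) = ∅, cl(A) = {delta, echo, foxtrot, golf, hotel}, ∂A = {delta, echo, foxtrot, golf, hotel}.

Closed sets in (X, τ) are complements of opens:
  closed(X, τ) = {∅, {foxtrot}, {delta, foxtrot}, {foxtrot, hotel}, {delta, foxtrot, hotel}, {delta, echo, foxtrot, golf, hotel}}.
int(A) = ⋃ {U ∈ τ : U ⊆ A}. Opens contained in A: ∅.
Taking the union of these: int(A) = ∅.
cl(A) = ⋂ {C closed : A ⊆ C}. Closed sets containing A: {delta, echo, foxtrot, golf, hotel}.
Intersecting these: cl(A) = {delta, echo, foxtrot, golf, hotel}.
∂A = cl(A) ∖ int(A) = {delta, echo, foxtrot, golf, hotel} ∖ ∅ = {delta, echo, foxtrot, golf, hotel}.


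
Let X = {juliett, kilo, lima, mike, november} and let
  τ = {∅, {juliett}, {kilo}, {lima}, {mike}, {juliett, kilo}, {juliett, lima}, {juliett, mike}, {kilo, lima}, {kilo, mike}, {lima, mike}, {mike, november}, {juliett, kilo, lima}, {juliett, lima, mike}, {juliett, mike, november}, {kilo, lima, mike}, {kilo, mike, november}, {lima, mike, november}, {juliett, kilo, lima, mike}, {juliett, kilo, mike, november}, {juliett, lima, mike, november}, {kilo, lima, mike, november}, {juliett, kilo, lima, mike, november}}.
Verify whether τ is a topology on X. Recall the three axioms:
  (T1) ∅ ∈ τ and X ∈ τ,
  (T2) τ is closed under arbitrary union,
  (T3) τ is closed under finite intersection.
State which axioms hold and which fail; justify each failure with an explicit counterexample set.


τ is NOT a topology on X.

Axiom (T1): ∅ ∈ τ? Yes; X ∈ τ? Yes.
Axiom (T2/T3): check pairwise unions and intersections of members of τ.
Counterexample for (T2): {juliett} ∪ {kilo, mike} = {juliett, kilo, mike} ∉ τ. Therefore τ is NOT a topology.


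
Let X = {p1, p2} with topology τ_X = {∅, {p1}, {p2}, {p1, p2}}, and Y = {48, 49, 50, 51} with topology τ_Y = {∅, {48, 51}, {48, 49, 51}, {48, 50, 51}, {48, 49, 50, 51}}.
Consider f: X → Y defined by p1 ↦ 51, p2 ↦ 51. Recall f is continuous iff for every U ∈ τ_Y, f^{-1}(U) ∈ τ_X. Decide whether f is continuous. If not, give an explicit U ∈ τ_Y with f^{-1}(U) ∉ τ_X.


f IS continuous.

Compute f^{-1}(U) for each U ∈ τ_Y:
  U = ∅: f^{-1}(U) = ∅ ∈ τ_X ✓.
  U = {48, 51}: f^{-1}(U) = {p1, p2} ∈ τ_X ✓.
  U = {48, 49, 51}: f^{-1}(U) = {p1, p2} ∈ τ_X ✓.
  U = {48, 50, 51}: f^{-1}(U) = {p1, p2} ∈ τ_X ✓.
  U = {48, 49, 50, 51}: f^{-1}(U) = {p1, p2} ∈ τ_X ✓.
Every preimage lies in τ_X, so f IS continuous.


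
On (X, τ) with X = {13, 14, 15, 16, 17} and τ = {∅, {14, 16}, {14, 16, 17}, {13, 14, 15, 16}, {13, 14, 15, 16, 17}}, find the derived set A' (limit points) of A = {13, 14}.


A' = {13, 15, 16, 17}

For each x ∈ X, list the open sets U ∈ τ with x ∈ U, then check whether U ∩ (A ∖ {x}) ≠ ∅ for every such U.
  x = 13: opens ∋ x are {13, 14, 15, 16}, {13, 14, 15, 16, 17}; each meets A ∖ {13}, so x IS a limit point.
  x = 14: open {14, 16} ∋ x has {14, 16} ∩ (A ∖ {14}) = ∅, so x is NOT a limit point.
  x = 15: opens ∋ x are {13, 14, 15, 16}, {13, 14, 15, 16, 17}; each meets A ∖ {15}, so x IS a limit point.
  x = 16: opens ∋ x are {14, 16}, {14, 16, 17}, {13, 14, 15, 16}, {13, 14, 15, 16, 17}; each meets A ∖ {16}, so x IS a limit point.
  x = 17: opens ∋ x are {14, 16, 17}, {13, 14, 15, 16, 17}; each meets A ∖ {17}, so x IS a limit point.
Collecting: A' = {13, 15, 16, 17}.


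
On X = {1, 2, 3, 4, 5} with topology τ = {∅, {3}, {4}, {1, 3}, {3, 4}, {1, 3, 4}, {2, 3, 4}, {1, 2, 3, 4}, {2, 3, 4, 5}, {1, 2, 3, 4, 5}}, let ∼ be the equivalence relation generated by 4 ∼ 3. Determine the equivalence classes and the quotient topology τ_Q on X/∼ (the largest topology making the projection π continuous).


X/∼ = {[1], [2], [3=4], [5]}; |τ_Q| = 7.

Equivalence classes: [1], [2], [3=4], [5].
Quotient map π: X → X/∼ sends 1 ↦ [1], 2 ↦ [2], 3 ↦ [3=4], 4 ↦ [3=4], 5 ↦ [5].
For each subset V ⊆ X/∼, compute π^{-1}(V) ⊆ X and check whether π^{-1}(V) ∈ τ. V is open in τ_Q iff π^{-1}(V) ∈ τ.
  V = {}: π^{-1}(V) = ∅ ∈ τ ✓.
  V = {[1]}: π^{-1}(V) = {1} ∉ τ ✗.
  V = {[2]}: π^{-1}(V) = {2} ∉ τ ✗.
  V = {[1], [2]}: π^{-1}(V) = {1, 2} ∉ τ ✗.
  V = {[3=4]}: π^{-1}(V) = {3, 4} ∈ τ ✓.
  V = {[1], [3=4]}: π^{-1}(V) = {1, 3, 4} ∈ τ ✓.
  V = {[2], [3=4]}: π^{-1}(V) = {2, 3, 4} ∈ τ ✓.
  V = {[1], [2], [3=4]}: π^{-1}(V) = {1, 2, 3, 4} ∈ τ ✓.
  V = {[5]}: π^{-1}(V) = {5} ∉ τ ✗.
  V = {[1], [5]}: π^{-1}(V) = {1, 5} ∉ τ ✗.
  V = {[2], [5]}: π^{-1}(V) = {2, 5} ∉ τ ✗.
  V = {[1], [2], [5]}: π^{-1}(V) = {1, 2, 5} ∉ τ ✗.
  V = {[3=4], [5]}: π^{-1}(V) = {3, 4, 5} ∉ τ ✗.
  V = {[1], [3=4], [5]}: π^{-1}(V) = {1, 3, 4, 5} ∉ τ ✗.
  V = {[2], [3=4], [5]}: π^{-1}(V) = {2, 3, 4, 5} ∈ τ ✓.
  V = {[1], [2], [3=4], [5]}: π^{-1}(V) = {1, 2, 3, 4, 5} ∈ τ ✓.
Open sets in the quotient: τ_Q = {{}, {[3=4]}, {[1], [3=4]}, {[2], [3=4]}, {[1], [2], [3=4]}, {[2], [3=4], [5]}, {[1], [2], [3=4], [5]}} (7 elements).


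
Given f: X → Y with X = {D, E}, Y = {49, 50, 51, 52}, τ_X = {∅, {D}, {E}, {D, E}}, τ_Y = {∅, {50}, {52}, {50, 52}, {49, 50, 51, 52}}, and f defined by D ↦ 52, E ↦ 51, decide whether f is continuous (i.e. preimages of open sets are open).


f IS continuous.

Compute f^{-1}(U) for each U ∈ τ_Y:
  U = ∅: f^{-1}(U) = ∅ ∈ τ_X ✓.
  U = {50}: f^{-1}(U) = ∅ ∈ τ_X ✓.
  U = {52}: f^{-1}(U) = {D} ∈ τ_X ✓.
  U = {50, 52}: f^{-1}(U) = {D} ∈ τ_X ✓.
  U = {49, 50, 51, 52}: f^{-1}(U) = {D, E} ∈ τ_X ✓.
Every preimage lies in τ_X, so f IS continuous.


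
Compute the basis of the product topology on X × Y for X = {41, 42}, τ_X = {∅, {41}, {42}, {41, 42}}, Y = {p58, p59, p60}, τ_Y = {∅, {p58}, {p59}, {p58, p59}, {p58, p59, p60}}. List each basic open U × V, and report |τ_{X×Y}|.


Basis B = {∅ × ∅, {41} × {p58}, {41} × {p59}, {42} × {p58}, {42} × {p59}, {41} × {p58, p59}, {41, 42} × {p58}, {41, 42} × {p59}, {42} × {p58, p59}, {41} × {p58, p59, p60}, {42} × {p58, p59, p60}, {41, 42} × {p58, p59}, {41, 42} × {p58, p59, p60}}; |τ_{X×Y}| = 25.

Enumerate products U × V with U ∈ τ_X, V ∈ τ_Y (deduplicated):
  ∅ × ∅ = {} (∅)
  {41} × {p58} = {(41,p58)}
  {41} × {p59} = {(41,p59)}
  {42} × {p58} = {(42,p58)}
  {42} × {p59} = {(42,p59)}
  {41} × {p58, p59} = {(41,p58), (41,p59)}
  {41, 42} × {p58} = {(41,p58), (42,p58)}
  {41, 42} × {p59} = {(41,p59), (42,p59)}
  {42} × {p58, p59} = {(42,p58), (42,p59)}
  {41} × {p58, p59, p60} = {(41,p58), (41,p59), (41,p60)}
  {42} × {p58, p59, p60} = {(42,p58), (42,p59), (42,p60)}
  {41, 42} × {p58, p59} = {(41,p58), (41,p59), (42,p58), (42,p59)}
  {41, 42} × {p58, p59, p60} = {(41,p58), (41,p59), (41,p60), (42,p58), (42,p59), (42,p60)}
These 13 distinct sets form the basis B.
Close under arbitrary unions to get τ_{X×Y}; counting gives |τ_{X×Y}| = 25.


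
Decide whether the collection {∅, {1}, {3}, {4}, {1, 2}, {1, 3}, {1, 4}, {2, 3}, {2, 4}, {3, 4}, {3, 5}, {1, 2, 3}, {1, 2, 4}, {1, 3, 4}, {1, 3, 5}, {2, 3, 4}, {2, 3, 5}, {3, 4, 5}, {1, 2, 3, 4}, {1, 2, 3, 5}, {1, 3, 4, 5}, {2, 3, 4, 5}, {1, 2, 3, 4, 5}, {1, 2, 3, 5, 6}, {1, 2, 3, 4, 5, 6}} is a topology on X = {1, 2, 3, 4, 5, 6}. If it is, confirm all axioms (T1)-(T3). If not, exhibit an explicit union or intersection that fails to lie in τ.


τ is NOT a topology on X.

Axiom (T1): ∅ ∈ τ? Yes; X ∈ τ? Yes.
Axiom (T2/T3): check pairwise unions and intersections of members of τ.
Counterexample for (T3): {1, 2} ∩ {2, 3} = {2} ∉ τ. Therefore τ is NOT a topology.


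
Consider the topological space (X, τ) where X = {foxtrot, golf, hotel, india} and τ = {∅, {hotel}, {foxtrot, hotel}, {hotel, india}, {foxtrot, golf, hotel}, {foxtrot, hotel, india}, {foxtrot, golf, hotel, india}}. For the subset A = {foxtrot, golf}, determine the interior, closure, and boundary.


int(A) = ∅, cl(A) = {foxtrot, golf}, ∂A = {foxtrot, golf}.

Closed sets in (X, τ) are complements of opens:
  closed(X, τ) = {∅, {golf}, {india}, {foxtrot, golf}, {golf, india}, {foxtrot, golf, india}, {foxtrot, golf, hotel, india}}.
int(A) = ⋃ {U ∈ τ : U ⊆ A}. Opens contained in A: ∅.
Taking the union of these: int(A) = ∅.
cl(A) = ⋂ {C closed : A ⊆ C}. Closed sets containing A: {foxtrot, golf}, {foxtrot, golf, india}, {foxtrot, golf, hotel, india}.
Intersecting these: cl(A) = {foxtrot, golf}.
∂A = cl(A) ∖ int(A) = {foxtrot, golf} ∖ ∅ = {foxtrot, golf}.


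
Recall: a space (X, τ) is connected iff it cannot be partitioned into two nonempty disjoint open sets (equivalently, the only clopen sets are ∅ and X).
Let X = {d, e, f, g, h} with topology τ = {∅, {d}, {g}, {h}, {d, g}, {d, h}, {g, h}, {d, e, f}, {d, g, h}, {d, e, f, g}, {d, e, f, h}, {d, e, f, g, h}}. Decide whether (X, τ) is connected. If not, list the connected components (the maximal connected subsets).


(X, τ) is disconnected; components = [{g}, {h}, {d, e, f}].

Find clopen sets (U ∈ τ with X ∖ U ∈ τ):
  U = ∅, X ∖ U = {d, e, f, g, h} — both open, so U is clopen.
  U = {g}, X ∖ U = {d, e, f, h} — both open, so U is clopen.
  U = {h}, X ∖ U = {d, e, f, g} — both open, so U is clopen.
  U = {g, h}, X ∖ U = {d, e, f} — both open, so U is clopen.
  U = {d, e, f}, X ∖ U = {g, h} — both open, so U is clopen.
  U = {d, e, f, g}, X ∖ U = {h} — both open, so U is clopen.
  U = {d, e, f, h}, X ∖ U = {g} — both open, so U is clopen.
  U = {d, e, f, g, h}, X ∖ U = ∅ — both open, so U is clopen.
Nontrivial clopen(s) exist: e.g. {d, e, f, h}. So (X, τ) is disconnected.
Compute connected components by grouping points that agree on all clopens:
  component: {g}
  component: {h}
  component: {d, e, f}


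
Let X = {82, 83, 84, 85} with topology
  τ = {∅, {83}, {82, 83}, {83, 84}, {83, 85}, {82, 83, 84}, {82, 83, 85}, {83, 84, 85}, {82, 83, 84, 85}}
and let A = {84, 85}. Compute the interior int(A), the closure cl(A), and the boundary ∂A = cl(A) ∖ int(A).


int(A) = ∅, cl(A) = {84, 85}, ∂A = {84, 85}.

Closed sets in (X, τ) are complements of opens:
  closed(X, τ) = {∅, {82}, {84}, {85}, {82, 84}, {82, 85}, {84, 85}, {82, 84, 85}, {82, 83, 84, 85}}.
int(A) = ⋃ {U ∈ τ : U ⊆ A}. Opens contained in A: ∅.
Taking the union of these: int(A) = ∅.
cl(A) = ⋂ {C closed : A ⊆ C}. Closed sets containing A: {84, 85}, {82, 84, 85}, {82, 83, 84, 85}.
Intersecting these: cl(A) = {84, 85}.
∂A = cl(A) ∖ int(A) = {84, 85} ∖ ∅ = {84, 85}.


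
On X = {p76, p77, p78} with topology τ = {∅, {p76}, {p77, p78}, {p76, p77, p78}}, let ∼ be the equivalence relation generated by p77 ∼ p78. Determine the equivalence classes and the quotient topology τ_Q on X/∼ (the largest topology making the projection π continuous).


X/∼ = {[p76], [p77=p78]}; |τ_Q| = 4.

Equivalence classes: [p76], [p77=p78].
Quotient map π: X → X/∼ sends p76 ↦ [p76], p77 ↦ [p77=p78], p78 ↦ [p77=p78].
For each subset V ⊆ X/∼, compute π^{-1}(V) ⊆ X and check whether π^{-1}(V) ∈ τ. V is open in τ_Q iff π^{-1}(V) ∈ τ.
  V = {}: π^{-1}(V) = ∅ ∈ τ ✓.
  V = {[p76]}: π^{-1}(V) = {p76} ∈ τ ✓.
  V = {[p77=p78]}: π^{-1}(V) = {p77, p78} ∈ τ ✓.
  V = {[p76], [p77=p78]}: π^{-1}(V) = {p76, p77, p78} ∈ τ ✓.
Open sets in the quotient: τ_Q = {{}, {[p76]}, {[p77=p78]}, {[p76], [p77=p78]}} (4 elements).


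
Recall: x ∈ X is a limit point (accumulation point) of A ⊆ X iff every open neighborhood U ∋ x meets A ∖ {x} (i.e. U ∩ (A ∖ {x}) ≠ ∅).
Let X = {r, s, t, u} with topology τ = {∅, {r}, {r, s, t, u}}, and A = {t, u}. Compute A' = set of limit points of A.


A' = {s, t, u}

For each x ∈ X, list the open sets U ∈ τ with x ∈ U, then check whether U ∩ (A ∖ {x}) ≠ ∅ for every such U.
  x = r: open {r} ∋ x has {r} ∩ (A ∖ {r}) = ∅, so x is NOT a limit point.
  x = s: opens ∋ x are {r, s, t, u}; each meets A ∖ {s}, so x IS a limit point.
  x = t: opens ∋ x are {r, s, t, u}; each meets A ∖ {t}, so x IS a limit point.
  x = u: opens ∋ x are {r, s, t, u}; each meets A ∖ {u}, so x IS a limit point.
Collecting: A' = {s, t, u}.


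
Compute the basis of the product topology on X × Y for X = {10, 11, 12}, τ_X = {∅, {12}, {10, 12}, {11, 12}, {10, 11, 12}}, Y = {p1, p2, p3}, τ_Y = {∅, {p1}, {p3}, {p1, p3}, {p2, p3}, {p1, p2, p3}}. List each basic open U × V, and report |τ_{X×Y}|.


Basis B = {∅ × ∅, {12} × {p1}, {12} × {p3}, {10, 12} × {p1}, {10, 12} × {p3}, {11, 12} × {p1}, {11, 12} × {p3}, {12} × {p1, p3}, {12} × {p2, p3}, {10, 11, 12} × {p1}, {10, 11, 12} × {p3}, {12} × {p1, p2, p3}, {10, 12} × {p1, p3}, {10, 12} × {p2, p3}, {11, 12} × {p1, p3}, {11, 12} × {p2, p3}, {10, 12} × {p1, p2, p3}, {10, 11, 12} × {p1, p3}, {10, 11, 12} × {p2, p3}, {11, 12} × {p1, p2, p3}, {10, 11, 12} × {p1, p2, p3}}; |τ_{X×Y}| = 70.

Enumerate products U × V with U ∈ τ_X, V ∈ τ_Y (deduplicated):
  ∅ × ∅ = {} (∅)
  {12} × {p1} = {(12,p1)}
  {12} × {p3} = {(12,p3)}
  {10, 12} × {p1} = {(10,p1), (12,p1)}
  {10, 12} × {p3} = {(10,p3), (12,p3)}
  {11, 12} × {p1} = {(11,p1), (12,p1)}
  {11, 12} × {p3} = {(11,p3), (12,p3)}
  {12} × {p1, p3} = {(12,p1), (12,p3)}
  {12} × {p2, p3} = {(12,p2), (12,p3)}
  {10, 11, 12} × {p1} = {(10,p1), (11,p1), (12,p1)}
  {10, 11, 12} × {p3} = {(10,p3), (11,p3), (12,p3)}
  {12} × {p1, p2, p3} = {(12,p1), (12,p2), (12,p3)}
  {10, 12} × {p1, p3} = {(10,p1), (10,p3), (12,p1), (12,p3)}
  {10, 12} × {p2, p3} = {(10,p2), (10,p3), (12,p2), (12,p3)}
  {11, 12} × {p1, p3} = {(11,p1), (11,p3), (12,p1), (12,p3)}
  {11, 12} × {p2, p3} = {(11,p2), (11,p3), (12,p2), (12,p3)}
  {10, 12} × {p1, p2, p3} = {(10,p1), (10,p2), (10,p3), (12,p1), (12,p2), (12,p3)}
  {10, 11, 12} × {p1, p3} = {(10,p1), (10,p3), (11,p1), (11,p3), (12,p1), (12,p3)}
  {10, 11, 12} × {p2, p3} = {(10,p2), (10,p3), (11,p2), (11,p3), (12,p2), (12,p3)}
  {11, 12} × {p1, p2, p3} = {(11,p1), (11,p2), (11,p3), (12,p1), (12,p2), (12,p3)}
  {10, 11, 12} × {p1, p2, p3} = {(10,p1), (10,p2), (10,p3), (11,p1), (11,p2), (11,p3), (12,p1), (12,p2), (12,p3)}
These 21 distinct sets form the basis B.
Close under arbitrary unions to get τ_{X×Y}; counting gives |τ_{X×Y}| = 70.


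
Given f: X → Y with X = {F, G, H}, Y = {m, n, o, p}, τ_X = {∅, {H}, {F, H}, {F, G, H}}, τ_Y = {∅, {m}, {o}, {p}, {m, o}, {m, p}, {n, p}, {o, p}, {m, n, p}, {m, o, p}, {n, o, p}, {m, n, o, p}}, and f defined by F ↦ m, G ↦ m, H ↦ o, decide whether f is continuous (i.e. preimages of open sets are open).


f is NOT continuous.

Compute f^{-1}(U) for each U ∈ τ_Y:
  U = ∅: f^{-1}(U) = ∅ ∈ τ_X ✓.
  U = {m}: f^{-1}(U) = {F, G} ∉ τ_X ✗.
  U = {o}: f^{-1}(U) = {H} ∈ τ_X ✓.
  U = {p}: f^{-1}(U) = ∅ ∈ τ_X ✓.
  U = {m, o}: f^{-1}(U) = {F, G, H} ∈ τ_X ✓.
  U = {m, p}: f^{-1}(U) = {F, G} ∉ τ_X ✗.
  U = {n, p}: f^{-1}(U) = ∅ ∈ τ_X ✓.
  U = {o, p}: f^{-1}(U) = {H} ∈ τ_X ✓.
  U = {m, n, p}: f^{-1}(U) = {F, G} ∉ τ_X ✗.
  U = {m, o, p}: f^{-1}(U) = {F, G, H} ∈ τ_X ✓.
  U = {n, o, p}: f^{-1}(U) = {H} ∈ τ_X ✓.
  U = {m, n, o, p}: f^{-1}(U) = {F, G, H} ∈ τ_X ✓.
Found U = {m} with f^{-1}(U) = {F, G} not in τ_X. Therefore f is NOT continuous.


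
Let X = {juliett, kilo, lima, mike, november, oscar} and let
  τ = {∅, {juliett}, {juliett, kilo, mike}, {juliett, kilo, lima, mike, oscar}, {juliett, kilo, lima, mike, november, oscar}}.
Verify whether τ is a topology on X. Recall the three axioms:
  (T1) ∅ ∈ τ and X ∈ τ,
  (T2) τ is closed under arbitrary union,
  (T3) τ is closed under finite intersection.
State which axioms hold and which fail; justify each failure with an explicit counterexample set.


τ IS a topology on X.

Axiom (T1): ∅ ∈ τ? Yes; X ∈ τ? Yes.
Axiom (T2/T3): check pairwise unions and intersections of members of τ.
All pairwise intersections and unions checked — each lies in τ. Therefore τ satisfies (T1), (T2), (T3): it IS a topology on X.


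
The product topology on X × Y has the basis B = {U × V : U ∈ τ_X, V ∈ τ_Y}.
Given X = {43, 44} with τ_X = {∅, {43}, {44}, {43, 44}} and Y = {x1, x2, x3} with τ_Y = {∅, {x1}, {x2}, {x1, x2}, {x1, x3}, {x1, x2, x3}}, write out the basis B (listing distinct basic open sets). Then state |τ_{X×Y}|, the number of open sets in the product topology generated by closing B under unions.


Basis B = {∅ × ∅, {43} × {x1}, {43} × {x2}, {44} × {x1}, {44} × {x2}, {43} × {x1, x2}, {43} × {x1, x3}, {43, 44} × {x1}, {43, 44} × {x2}, {44} × {x1, x2}, {44} × {x1, x3}, {43} × {x1, x2, x3}, {44} × {x1, x2, x3}, {43, 44} × {x1, x2}, {43, 44} × {x1, x3}, {43, 44} × {x1, x2, x3}}; |τ_{X×Y}| = 36.

Enumerate products U × V with U ∈ τ_X, V ∈ τ_Y (deduplicated):
  ∅ × ∅ = {} (∅)
  {43} × {x1} = {(43,x1)}
  {43} × {x2} = {(43,x2)}
  {44} × {x1} = {(44,x1)}
  {44} × {x2} = {(44,x2)}
  {43} × {x1, x2} = {(43,x1), (43,x2)}
  {43} × {x1, x3} = {(43,x1), (43,x3)}
  {43, 44} × {x1} = {(43,x1), (44,x1)}
  {43, 44} × {x2} = {(43,x2), (44,x2)}
  {44} × {x1, x2} = {(44,x1), (44,x2)}
  {44} × {x1, x3} = {(44,x1), (44,x3)}
  {43} × {x1, x2, x3} = {(43,x1), (43,x2), (43,x3)}
  {44} × {x1, x2, x3} = {(44,x1), (44,x2), (44,x3)}
  {43, 44} × {x1, x2} = {(43,x1), (43,x2), (44,x1), (44,x2)}
  {43, 44} × {x1, x3} = {(43,x1), (43,x3), (44,x1), (44,x3)}
  {43, 44} × {x1, x2, x3} = {(43,x1), (43,x2), (43,x3), (44,x1), (44,x2), (44,x3)}
These 16 distinct sets form the basis B.
Close under arbitrary unions to get τ_{X×Y}; counting gives |τ_{X×Y}| = 36.


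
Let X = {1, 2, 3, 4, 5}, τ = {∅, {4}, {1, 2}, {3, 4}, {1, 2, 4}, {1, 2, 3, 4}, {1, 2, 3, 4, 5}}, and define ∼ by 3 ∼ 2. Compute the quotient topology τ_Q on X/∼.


X/∼ = {[1], [2=3], [4], [5]}; |τ_Q| = 4.

Equivalence classes: [1], [2=3], [4], [5].
Quotient map π: X → X/∼ sends 1 ↦ [1], 2 ↦ [2=3], 3 ↦ [2=3], 4 ↦ [4], 5 ↦ [5].
For each subset V ⊆ X/∼, compute π^{-1}(V) ⊆ X and check whether π^{-1}(V) ∈ τ. V is open in τ_Q iff π^{-1}(V) ∈ τ.
  V = {}: π^{-1}(V) = ∅ ∈ τ ✓.
  V = {[1]}: π^{-1}(V) = {1} ∉ τ ✗.
  V = {[2=3]}: π^{-1}(V) = {2, 3} ∉ τ ✗.
  V = {[1], [2=3]}: π^{-1}(V) = {1, 2, 3} ∉ τ ✗.
  V = {[4]}: π^{-1}(V) = {4} ∈ τ ✓.
  V = {[1], [4]}: π^{-1}(V) = {1, 4} ∉ τ ✗.
  V = {[2=3], [4]}: π^{-1}(V) = {2, 3, 4} ∉ τ ✗.
  V = {[1], [2=3], [4]}: π^{-1}(V) = {1, 2, 3, 4} ∈ τ ✓.
  V = {[5]}: π^{-1}(V) = {5} ∉ τ ✗.
  V = {[1], [5]}: π^{-1}(V) = {1, 5} ∉ τ ✗.
  V = {[2=3], [5]}: π^{-1}(V) = {2, 3, 5} ∉ τ ✗.
  V = {[1], [2=3], [5]}: π^{-1}(V) = {1, 2, 3, 5} ∉ τ ✗.
  V = {[4], [5]}: π^{-1}(V) = {4, 5} ∉ τ ✗.
  V = {[1], [4], [5]}: π^{-1}(V) = {1, 4, 5} ∉ τ ✗.
  V = {[2=3], [4], [5]}: π^{-1}(V) = {2, 3, 4, 5} ∉ τ ✗.
  V = {[1], [2=3], [4], [5]}: π^{-1}(V) = {1, 2, 3, 4, 5} ∈ τ ✓.
Open sets in the quotient: τ_Q = {{}, {[4]}, {[1], [2=3], [4]}, {[1], [2=3], [4], [5]}} (4 elements).


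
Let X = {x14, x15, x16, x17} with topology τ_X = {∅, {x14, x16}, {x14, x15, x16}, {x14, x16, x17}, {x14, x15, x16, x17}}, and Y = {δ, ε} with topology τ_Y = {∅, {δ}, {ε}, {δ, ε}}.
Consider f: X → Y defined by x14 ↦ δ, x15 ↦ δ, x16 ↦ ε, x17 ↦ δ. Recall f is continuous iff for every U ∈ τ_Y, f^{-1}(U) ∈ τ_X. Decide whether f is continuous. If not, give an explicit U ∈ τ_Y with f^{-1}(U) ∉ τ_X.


f is NOT continuous.

Compute f^{-1}(U) for each U ∈ τ_Y:
  U = ∅: f^{-1}(U) = ∅ ∈ τ_X ✓.
  U = {δ}: f^{-1}(U) = {x14, x15, x17} ∉ τ_X ✗.
  U = {ε}: f^{-1}(U) = {x16} ∉ τ_X ✗.
  U = {δ, ε}: f^{-1}(U) = {x14, x15, x16, x17} ∈ τ_X ✓.
Found U = {δ} with f^{-1}(U) = {x14, x15, x17} not in τ_X. Therefore f is NOT continuous.


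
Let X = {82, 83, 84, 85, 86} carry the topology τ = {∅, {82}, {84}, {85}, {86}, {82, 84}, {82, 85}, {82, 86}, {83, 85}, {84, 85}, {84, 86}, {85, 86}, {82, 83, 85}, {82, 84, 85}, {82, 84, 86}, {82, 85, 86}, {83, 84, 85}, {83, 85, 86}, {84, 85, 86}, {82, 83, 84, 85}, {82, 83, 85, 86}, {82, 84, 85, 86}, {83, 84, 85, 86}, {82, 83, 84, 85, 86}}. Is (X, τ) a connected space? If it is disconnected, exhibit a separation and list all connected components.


(X, τ) is disconnected; components = [{82}, {84}, {86}, {83, 85}].

Find clopen sets (U ∈ τ with X ∖ U ∈ τ):
  U = ∅, X ∖ U = {82, 83, 84, 85, 86} — both open, so U is clopen.
  U = {82}, X ∖ U = {83, 84, 85, 86} — both open, so U is clopen.
  U = {84}, X ∖ U = {82, 83, 85, 86} — both open, so U is clopen.
  U = {86}, X ∖ U = {82, 83, 84, 85} — both open, so U is clopen.
  U = {82, 84}, X ∖ U = {83, 85, 86} — both open, so U is clopen.
  U = {82, 86}, X ∖ U = {83, 84, 85} — both open, so U is clopen.
  U = {83, 85}, X ∖ U = {82, 84, 86} — both open, so U is clopen.
  U = {84, 86}, X ∖ U = {82, 83, 85} — both open, so U is clopen.
  U = {82, 83, 85}, X ∖ U = {84, 86} — both open, so U is clopen.
  U = {82, 84, 86}, X ∖ U = {83, 85} — both open, so U is clopen.
  U = {83, 84, 85}, X ∖ U = {82, 86} — both open, so U is clopen.
  U = {83, 85, 86}, X ∖ U = {82, 84} — both open, so U is clopen.
  U = {82, 83, 84, 85}, X ∖ U = {86} — both open, so U is clopen.
  U = {82, 83, 85, 86}, X ∖ U = {84} — both open, so U is clopen.
  U = {83, 84, 85, 86}, X ∖ U = {82} — both open, so U is clopen.
  U = {82, 83, 84, 85, 86}, X ∖ U = ∅ — both open, so U is clopen.
Nontrivial clopen(s) exist: e.g. {83, 84, 85, 86}. So (X, τ) is disconnected.
Compute connected components by grouping points that agree on all clopens:
  component: {82}
  component: {84}
  component: {86}
  component: {83, 85}


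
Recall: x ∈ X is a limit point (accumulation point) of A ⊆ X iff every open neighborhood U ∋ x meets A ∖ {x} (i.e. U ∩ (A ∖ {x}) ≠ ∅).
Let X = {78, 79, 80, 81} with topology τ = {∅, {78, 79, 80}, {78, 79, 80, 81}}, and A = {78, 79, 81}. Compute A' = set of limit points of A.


A' = {78, 79, 80, 81}

For each x ∈ X, list the open sets U ∈ τ with x ∈ U, then check whether U ∩ (A ∖ {x}) ≠ ∅ for every such U.
  x = 78: opens ∋ x are {78, 79, 80}, {78, 79, 80, 81}; each meets A ∖ {78}, so x IS a limit point.
  x = 79: opens ∋ x are {78, 79, 80}, {78, 79, 80, 81}; each meets A ∖ {79}, so x IS a limit point.
  x = 80: opens ∋ x are {78, 79, 80}, {78, 79, 80, 81}; each meets A ∖ {80}, so x IS a limit point.
  x = 81: opens ∋ x are {78, 79, 80, 81}; each meets A ∖ {81}, so x IS a limit point.
Collecting: A' = {78, 79, 80, 81}.


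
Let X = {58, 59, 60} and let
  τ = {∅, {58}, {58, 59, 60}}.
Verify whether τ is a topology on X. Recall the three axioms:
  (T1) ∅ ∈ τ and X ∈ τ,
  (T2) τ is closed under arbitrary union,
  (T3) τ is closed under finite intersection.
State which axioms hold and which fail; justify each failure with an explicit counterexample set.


τ IS a topology on X.

Axiom (T1): ∅ ∈ τ? Yes; X ∈ τ? Yes.
Axiom (T2/T3): check pairwise unions and intersections of members of τ.
All pairwise intersections and unions checked — each lies in τ. Therefore τ satisfies (T1), (T2), (T3): it IS a topology on X.


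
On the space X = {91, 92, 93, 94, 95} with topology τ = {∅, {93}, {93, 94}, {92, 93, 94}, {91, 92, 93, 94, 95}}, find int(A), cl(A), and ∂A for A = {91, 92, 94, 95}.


int(A) = ∅, cl(A) = {91, 92, 94, 95}, ∂A = {91, 92, 94, 95}.

Closed sets in (X, τ) are complements of opens:
  closed(X, τ) = {∅, {91, 95}, {91, 92, 95}, {91, 92, 94, 95}, {91, 92, 93, 94, 95}}.
int(A) = ⋃ {U ∈ τ : U ⊆ A}. Opens contained in A: ∅.
Taking the union of these: int(A) = ∅.
cl(A) = ⋂ {C closed : A ⊆ C}. Closed sets containing A: {91, 92, 94, 95}, {91, 92, 93, 94, 95}.
Intersecting these: cl(A) = {91, 92, 94, 95}.
∂A = cl(A) ∖ int(A) = {91, 92, 94, 95} ∖ ∅ = {91, 92, 94, 95}.


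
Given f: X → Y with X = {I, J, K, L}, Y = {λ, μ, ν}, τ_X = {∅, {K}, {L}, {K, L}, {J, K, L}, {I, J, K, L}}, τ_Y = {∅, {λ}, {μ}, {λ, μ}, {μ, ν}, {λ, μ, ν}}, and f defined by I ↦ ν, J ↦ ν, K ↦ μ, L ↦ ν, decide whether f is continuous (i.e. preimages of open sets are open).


f IS continuous.

Compute f^{-1}(U) for each U ∈ τ_Y:
  U = ∅: f^{-1}(U) = ∅ ∈ τ_X ✓.
  U = {λ}: f^{-1}(U) = ∅ ∈ τ_X ✓.
  U = {μ}: f^{-1}(U) = {K} ∈ τ_X ✓.
  U = {λ, μ}: f^{-1}(U) = {K} ∈ τ_X ✓.
  U = {μ, ν}: f^{-1}(U) = {I, J, K, L} ∈ τ_X ✓.
  U = {λ, μ, ν}: f^{-1}(U) = {I, J, K, L} ∈ τ_X ✓.
Every preimage lies in τ_X, so f IS continuous.


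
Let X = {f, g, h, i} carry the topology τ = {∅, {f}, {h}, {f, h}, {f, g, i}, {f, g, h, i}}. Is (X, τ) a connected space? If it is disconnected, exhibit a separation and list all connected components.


(X, τ) is disconnected; components = [{h}, {f, g, i}].

Find clopen sets (U ∈ τ with X ∖ U ∈ τ):
  U = ∅, X ∖ U = {f, g, h, i} — both open, so U is clopen.
  U = {h}, X ∖ U = {f, g, i} — both open, so U is clopen.
  U = {f, g, i}, X ∖ U = {h} — both open, so U is clopen.
  U = {f, g, h, i}, X ∖ U = ∅ — both open, so U is clopen.
Nontrivial clopen(s) exist: e.g. {f, g, i}. So (X, τ) is disconnected.
Compute connected components by grouping points that agree on all clopens:
  component: {h}
  component: {f, g, i}


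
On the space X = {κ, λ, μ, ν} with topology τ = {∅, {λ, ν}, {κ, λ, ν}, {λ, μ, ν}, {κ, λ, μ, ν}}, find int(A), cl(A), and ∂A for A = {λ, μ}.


int(A) = ∅, cl(A) = {κ, λ, μ, ν}, ∂A = {κ, λ, μ, ν}.

Closed sets in (X, τ) are complements of opens:
  closed(X, τ) = {∅, {κ}, {μ}, {κ, μ}, {κ, λ, μ, ν}}.
int(A) = ⋃ {U ∈ τ : U ⊆ A}. Opens contained in A: ∅.
Taking the union of these: int(A) = ∅.
cl(A) = ⋂ {C closed : A ⊆ C}. Closed sets containing A: {κ, λ, μ, ν}.
Intersecting these: cl(A) = {κ, λ, μ, ν}.
∂A = cl(A) ∖ int(A) = {κ, λ, μ, ν} ∖ ∅ = {κ, λ, μ, ν}.


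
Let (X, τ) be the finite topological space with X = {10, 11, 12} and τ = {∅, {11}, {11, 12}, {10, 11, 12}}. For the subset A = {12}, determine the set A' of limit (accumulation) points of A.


A' = {10}

For each x ∈ X, list the open sets U ∈ τ with x ∈ U, then check whether U ∩ (A ∖ {x}) ≠ ∅ for every such U.
  x = 10: opens ∋ x are {10, 11, 12}; each meets A ∖ {10}, so x IS a limit point.
  x = 11: open {11} ∋ x has {11} ∩ (A ∖ {11}) = ∅, so x is NOT a limit point.
  x = 12: open {11, 12} ∋ x has {11, 12} ∩ (A ∖ {12}) = ∅, so x is NOT a limit point.
Collecting: A' = {10}.


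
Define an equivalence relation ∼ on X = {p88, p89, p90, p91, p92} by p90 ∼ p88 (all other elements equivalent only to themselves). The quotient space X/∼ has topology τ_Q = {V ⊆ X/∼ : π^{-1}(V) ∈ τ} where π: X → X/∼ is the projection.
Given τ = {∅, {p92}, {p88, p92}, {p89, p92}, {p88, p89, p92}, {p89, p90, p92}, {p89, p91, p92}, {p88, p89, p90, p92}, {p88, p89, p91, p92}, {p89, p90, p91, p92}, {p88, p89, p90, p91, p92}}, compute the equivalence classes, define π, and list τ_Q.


X/∼ = {[p88=p90], [p89], [p91], [p92]}; |τ_Q| = 6.

Equivalence classes: [p88=p90], [p89], [p91], [p92].
Quotient map π: X → X/∼ sends p88 ↦ [p88=p90], p89 ↦ [p89], p90 ↦ [p88=p90], p91 ↦ [p91], p92 ↦ [p92].
For each subset V ⊆ X/∼, compute π^{-1}(V) ⊆ X and check whether π^{-1}(V) ∈ τ. V is open in τ_Q iff π^{-1}(V) ∈ τ.
  V = {}: π^{-1}(V) = ∅ ∈ τ ✓.
  V = {[p88=p90]}: π^{-1}(V) = {p88, p90} ∉ τ ✗.
  V = {[p89]}: π^{-1}(V) = {p89} ∉ τ ✗.
  V = {[p88=p90], [p89]}: π^{-1}(V) = {p88, p89, p90} ∉ τ ✗.
  V = {[p91]}: π^{-1}(V) = {p91} ∉ τ ✗.
  V = {[p88=p90], [p91]}: π^{-1}(V) = {p88, p90, p91} ∉ τ ✗.
  V = {[p89], [p91]}: π^{-1}(V) = {p89, p91} ∉ τ ✗.
  V = {[p88=p90], [p89], [p91]}: π^{-1}(V) = {p88, p89, p90, p91} ∉ τ ✗.
  V = {[p92]}: π^{-1}(V) = {p92} ∈ τ ✓.
  V = {[p88=p90], [p92]}: π^{-1}(V) = {p88, p90, p92} ∉ τ ✗.
  V = {[p89], [p92]}: π^{-1}(V) = {p89, p92} ∈ τ ✓.
  V = {[p88=p90], [p89], [p92]}: π^{-1}(V) = {p88, p89, p90, p92} ∈ τ ✓.
  V = {[p91], [p92]}: π^{-1}(V) = {p91, p92} ∉ τ ✗.
  V = {[p88=p90], [p91], [p92]}: π^{-1}(V) = {p88, p90, p91, p92} ∉ τ ✗.
  V = {[p89], [p91], [p92]}: π^{-1}(V) = {p89, p91, p92} ∈ τ ✓.
  V = {[p88=p90], [p89], [p91], [p92]}: π^{-1}(V) = {p88, p89, p90, p91, p92} ∈ τ ✓.
Open sets in the quotient: τ_Q = {{}, {[p92]}, {[p89], [p92]}, {[p88=p90], [p89], [p92]}, {[p89], [p91], [p92]}, {[p88=p90], [p89], [p91], [p92]}} (6 elements).


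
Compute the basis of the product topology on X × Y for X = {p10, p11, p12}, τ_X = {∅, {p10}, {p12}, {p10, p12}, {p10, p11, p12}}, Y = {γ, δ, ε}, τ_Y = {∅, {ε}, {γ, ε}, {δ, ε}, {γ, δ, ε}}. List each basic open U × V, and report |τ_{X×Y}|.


Basis B = {∅ × ∅, {p10} × {ε}, {p12} × {ε}, {p10} × {γ, ε}, {p10} × {δ, ε}, {p10, p12} × {ε}, {p12} × {γ, ε}, {p12} × {δ, ε}, {p10} × {γ, δ, ε}, {p10, p11, p12} × {ε}, {p12} × {γ, δ, ε}, {p10, p12} × {γ, ε}, {p10, p12} × {δ, ε}, {p10, p12} × {γ, δ, ε}, {p10, p11, p12} × {γ, ε}, {p10, p11, p12} × {δ, ε}, {p10, p11, p12} × {γ, δ, ε}}; |τ_{X×Y}| = 50.

Enumerate products U × V with U ∈ τ_X, V ∈ τ_Y (deduplicated):
  ∅ × ∅ = {} (∅)
  {p10} × {ε} = {(p10,ε)}
  {p12} × {ε} = {(p12,ε)}
  {p10} × {γ, ε} = {(p10,γ), (p10,ε)}
  {p10} × {δ, ε} = {(p10,δ), (p10,ε)}
  {p10, p12} × {ε} = {(p10,ε), (p12,ε)}
  {p12} × {γ, ε} = {(p12,γ), (p12,ε)}
  {p12} × {δ, ε} = {(p12,δ), (p12,ε)}
  {p10} × {γ, δ, ε} = {(p10,γ), (p10,δ), (p10,ε)}
  {p10, p11, p12} × {ε} = {(p10,ε), (p11,ε), (p12,ε)}
  {p12} × {γ, δ, ε} = {(p12,γ), (p12,δ), (p12,ε)}
  {p10, p12} × {γ, ε} = {(p10,γ), (p10,ε), (p12,γ), (p12,ε)}
  {p10, p12} × {δ, ε} = {(p10,δ), (p10,ε), (p12,δ), (p12,ε)}
  {p10, p12} × {γ, δ, ε} = {(p10,γ), (p10,δ), (p10,ε), (p12,γ), (p12,δ), (p12,ε)}
  {p10, p11, p12} × {γ, ε} = {(p10,γ), (p10,ε), (p11,γ), (p11,ε), (p12,γ), (p12,ε)}
  {p10, p11, p12} × {δ, ε} = {(p10,δ), (p10,ε), (p11,δ), (p11,ε), (p12,δ), (p12,ε)}
  {p10, p11, p12} × {γ, δ, ε} = {(p10,γ), (p10,δ), (p10,ε), (p11,γ), (p11,δ), (p11,ε), (p12,γ), (p12,δ), (p12,ε)}
These 17 distinct sets form the basis B.
Close under arbitrary unions to get τ_{X×Y}; counting gives |τ_{X×Y}| = 50.


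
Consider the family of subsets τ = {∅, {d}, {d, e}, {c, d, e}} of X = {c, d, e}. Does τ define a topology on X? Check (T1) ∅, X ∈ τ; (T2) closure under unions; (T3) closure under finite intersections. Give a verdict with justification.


τ IS a topology on X.

Axiom (T1): ∅ ∈ τ? Yes; X ∈ τ? Yes.
Axiom (T2/T3): check pairwise unions and intersections of members of τ.
All pairwise intersections and unions checked — each lies in τ. Therefore τ satisfies (T1), (T2), (T3): it IS a topology on X.


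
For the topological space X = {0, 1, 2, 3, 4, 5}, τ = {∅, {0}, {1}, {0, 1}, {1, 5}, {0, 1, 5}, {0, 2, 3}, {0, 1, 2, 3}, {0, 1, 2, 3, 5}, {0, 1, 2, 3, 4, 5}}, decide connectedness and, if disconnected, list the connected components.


(X, τ) is connected.

Find clopen sets (U ∈ τ with X ∖ U ∈ τ):
  U = ∅, X ∖ U = {0, 1, 2, 3, 4, 5} — both open, so U is clopen.
  U = {0, 1, 2, 3, 4, 5}, X ∖ U = ∅ — both open, so U is clopen.
Only trivial clopens (∅ and X) exist, so (X, τ) is connected.
Compute connected components by grouping points that agree on all clopens:
  component: {0, 1, 2, 3, 4, 5}


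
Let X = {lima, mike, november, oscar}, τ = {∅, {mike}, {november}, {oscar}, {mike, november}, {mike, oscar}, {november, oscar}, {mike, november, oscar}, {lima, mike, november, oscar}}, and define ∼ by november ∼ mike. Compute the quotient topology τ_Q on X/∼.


X/∼ = {[lima], [mike=november], [oscar]}; |τ_Q| = 5.

Equivalence classes: [lima], [mike=november], [oscar].
Quotient map π: X → X/∼ sends lima ↦ [lima], mike ↦ [mike=november], november ↦ [mike=november], oscar ↦ [oscar].
For each subset V ⊆ X/∼, compute π^{-1}(V) ⊆ X and check whether π^{-1}(V) ∈ τ. V is open in τ_Q iff π^{-1}(V) ∈ τ.
  V = {}: π^{-1}(V) = ∅ ∈ τ ✓.
  V = {[lima]}: π^{-1}(V) = {lima} ∉ τ ✗.
  V = {[mike=november]}: π^{-1}(V) = {mike, november} ∈ τ ✓.
  V = {[lima], [mike=november]}: π^{-1}(V) = {lima, mike, november} ∉ τ ✗.
  V = {[oscar]}: π^{-1}(V) = {oscar} ∈ τ ✓.
  V = {[lima], [oscar]}: π^{-1}(V) = {lima, oscar} ∉ τ ✗.
  V = {[mike=november], [oscar]}: π^{-1}(V) = {mike, november, oscar} ∈ τ ✓.
  V = {[lima], [mike=november], [oscar]}: π^{-1}(V) = {lima, mike, november, oscar} ∈ τ ✓.
Open sets in the quotient: τ_Q = {{}, {[mike=november]}, {[oscar]}, {[mike=november], [oscar]}, {[lima], [mike=november], [oscar]}} (5 elements).


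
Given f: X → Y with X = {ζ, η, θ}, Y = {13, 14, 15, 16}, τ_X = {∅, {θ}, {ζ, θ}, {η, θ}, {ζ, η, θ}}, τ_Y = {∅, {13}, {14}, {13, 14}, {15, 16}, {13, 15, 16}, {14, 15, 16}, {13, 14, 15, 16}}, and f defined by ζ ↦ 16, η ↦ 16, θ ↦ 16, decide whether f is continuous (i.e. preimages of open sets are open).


f IS continuous.

Compute f^{-1}(U) for each U ∈ τ_Y:
  U = ∅: f^{-1}(U) = ∅ ∈ τ_X ✓.
  U = {13}: f^{-1}(U) = ∅ ∈ τ_X ✓.
  U = {14}: f^{-1}(U) = ∅ ∈ τ_X ✓.
  U = {13, 14}: f^{-1}(U) = ∅ ∈ τ_X ✓.
  U = {15, 16}: f^{-1}(U) = {ζ, η, θ} ∈ τ_X ✓.
  U = {13, 15, 16}: f^{-1}(U) = {ζ, η, θ} ∈ τ_X ✓.
  U = {14, 15, 16}: f^{-1}(U) = {ζ, η, θ} ∈ τ_X ✓.
  U = {13, 14, 15, 16}: f^{-1}(U) = {ζ, η, θ} ∈ τ_X ✓.
Every preimage lies in τ_X, so f IS continuous.


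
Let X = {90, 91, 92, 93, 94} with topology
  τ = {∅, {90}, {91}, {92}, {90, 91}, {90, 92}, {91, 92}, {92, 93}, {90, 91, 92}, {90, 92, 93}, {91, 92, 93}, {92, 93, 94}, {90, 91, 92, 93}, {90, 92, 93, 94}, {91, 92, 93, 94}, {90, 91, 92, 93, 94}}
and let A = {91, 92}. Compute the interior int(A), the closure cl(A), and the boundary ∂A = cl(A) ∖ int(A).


int(A) = {91, 92}, cl(A) = {91, 92, 93, 94}, ∂A = {93, 94}.

Closed sets in (X, τ) are complements of opens:
  closed(X, τ) = {∅, {90}, {91}, {94}, {90, 91}, {90, 94}, {91, 94}, {93, 94}, {90, 91, 94}, {90, 93, 94}, {91, 93, 94}, {92, 93, 94}, {90, 91, 93, 94}, {90, 92, 93, 94}, {91, 92, 93, 94}, {90, 91, 92, 93, 94}}.
int(A) = ⋃ {U ∈ τ : U ⊆ A}. Opens contained in A: ∅, {91}, {92}, {91, 92}.
Taking the union of these: int(A) = {91, 92}.
cl(A) = ⋂ {C closed : A ⊆ C}. Closed sets containing A: {91, 92, 93, 94}, {90, 91, 92, 93, 94}.
Intersecting these: cl(A) = {91, 92, 93, 94}.
∂A = cl(A) ∖ int(A) = {91, 92, 93, 94} ∖ {91, 92} = {93, 94}.


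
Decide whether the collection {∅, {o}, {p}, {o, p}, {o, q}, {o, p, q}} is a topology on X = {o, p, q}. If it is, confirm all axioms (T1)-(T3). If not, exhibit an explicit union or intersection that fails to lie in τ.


τ IS a topology on X.

Axiom (T1): ∅ ∈ τ? Yes; X ∈ τ? Yes.
Axiom (T2/T3): check pairwise unions and intersections of members of τ.
All pairwise intersections and unions checked — each lies in τ. Therefore τ satisfies (T1), (T2), (T3): it IS a topology on X.


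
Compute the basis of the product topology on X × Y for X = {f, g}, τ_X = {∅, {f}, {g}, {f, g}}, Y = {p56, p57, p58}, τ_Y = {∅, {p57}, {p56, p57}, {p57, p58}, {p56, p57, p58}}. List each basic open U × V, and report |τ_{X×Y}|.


Basis B = {∅ × ∅, {f} × {p57}, {g} × {p57}, {f} × {p56, p57}, {f} × {p57, p58}, {f, g} × {p57}, {g} × {p56, p57}, {g} × {p57, p58}, {f} × {p56, p57, p58}, {g} × {p56, p57, p58}, {f, g} × {p56, p57}, {f, g} × {p57, p58}, {f, g} × {p56, p57, p58}}; |τ_{X×Y}| = 25.

Enumerate products U × V with U ∈ τ_X, V ∈ τ_Y (deduplicated):
  ∅ × ∅ = {} (∅)
  {f} × {p57} = {(f,p57)}
  {g} × {p57} = {(g,p57)}
  {f} × {p56, p57} = {(f,p56), (f,p57)}
  {f} × {p57, p58} = {(f,p57), (f,p58)}
  {f, g} × {p57} = {(f,p57), (g,p57)}
  {g} × {p56, p57} = {(g,p56), (g,p57)}
  {g} × {p57, p58} = {(g,p57), (g,p58)}
  {f} × {p56, p57, p58} = {(f,p56), (f,p57), (f,p58)}
  {g} × {p56, p57, p58} = {(g,p56), (g,p57), (g,p58)}
  {f, g} × {p56, p57} = {(f,p56), (f,p57), (g,p56), (g,p57)}
  {f, g} × {p57, p58} = {(f,p57), (f,p58), (g,p57), (g,p58)}
  {f, g} × {p56, p57, p58} = {(f,p56), (f,p57), (f,p58), (g,p56), (g,p57), (g,p58)}
These 13 distinct sets form the basis B.
Close under arbitrary unions to get τ_{X×Y}; counting gives |τ_{X×Y}| = 25.


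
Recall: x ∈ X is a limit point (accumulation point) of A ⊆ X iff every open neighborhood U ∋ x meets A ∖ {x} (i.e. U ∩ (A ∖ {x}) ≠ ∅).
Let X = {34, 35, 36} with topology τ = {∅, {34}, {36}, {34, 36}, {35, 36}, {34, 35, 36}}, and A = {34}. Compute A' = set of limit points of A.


A' = ∅

For each x ∈ X, list the open sets U ∈ τ with x ∈ U, then check whether U ∩ (A ∖ {x}) ≠ ∅ for every such U.
  x = 34: open {34} ∋ x has {34} ∩ (A ∖ {34}) = ∅, so x is NOT a limit point.
  x = 35: open {35, 36} ∋ x has {35, 36} ∩ (A ∖ {35}) = ∅, so x is NOT a limit point.
  x = 36: open {36} ∋ x has {36} ∩ (A ∖ {36}) = ∅, so x is NOT a limit point.
Collecting: A' = ∅.


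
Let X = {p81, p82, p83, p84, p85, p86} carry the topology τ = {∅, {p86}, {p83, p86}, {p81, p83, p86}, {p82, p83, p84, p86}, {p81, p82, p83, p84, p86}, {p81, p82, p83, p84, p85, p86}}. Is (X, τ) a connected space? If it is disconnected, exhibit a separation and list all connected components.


(X, τ) is connected.

Find clopen sets (U ∈ τ with X ∖ U ∈ τ):
  U = ∅, X ∖ U = {p81, p82, p83, p84, p85, p86} — both open, so U is clopen.
  U = {p81, p82, p83, p84, p85, p86}, X ∖ U = ∅ — both open, so U is clopen.
Only trivial clopens (∅ and X) exist, so (X, τ) is connected.
Compute connected components by grouping points that agree on all clopens:
  component: {p81, p82, p83, p84, p85, p86}


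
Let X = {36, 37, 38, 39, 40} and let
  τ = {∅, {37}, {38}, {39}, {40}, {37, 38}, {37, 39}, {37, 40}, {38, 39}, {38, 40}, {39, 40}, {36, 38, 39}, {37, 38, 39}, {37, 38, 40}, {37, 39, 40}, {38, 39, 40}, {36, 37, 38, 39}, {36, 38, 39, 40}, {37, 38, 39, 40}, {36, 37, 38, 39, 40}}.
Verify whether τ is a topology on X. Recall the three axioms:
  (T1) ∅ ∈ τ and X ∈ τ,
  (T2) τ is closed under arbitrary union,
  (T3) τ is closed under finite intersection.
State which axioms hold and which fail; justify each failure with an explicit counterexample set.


τ IS a topology on X.

Axiom (T1): ∅ ∈ τ? Yes; X ∈ τ? Yes.
Axiom (T2/T3): check pairwise unions and intersections of members of τ.
All pairwise intersections and unions checked — each lies in τ. Therefore τ satisfies (T1), (T2), (T3): it IS a topology on X.


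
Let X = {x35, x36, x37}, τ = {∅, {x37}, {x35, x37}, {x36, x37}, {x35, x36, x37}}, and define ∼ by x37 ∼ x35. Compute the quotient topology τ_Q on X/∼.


X/∼ = {[x35=x37], [x36]}; |τ_Q| = 3.

Equivalence classes: [x35=x37], [x36].
Quotient map π: X → X/∼ sends x35 ↦ [x35=x37], x36 ↦ [x36], x37 ↦ [x35=x37].
For each subset V ⊆ X/∼, compute π^{-1}(V) ⊆ X and check whether π^{-1}(V) ∈ τ. V is open in τ_Q iff π^{-1}(V) ∈ τ.
  V = {}: π^{-1}(V) = ∅ ∈ τ ✓.
  V = {[x35=x37]}: π^{-1}(V) = {x35, x37} ∈ τ ✓.
  V = {[x36]}: π^{-1}(V) = {x36} ∉ τ ✗.
  V = {[x35=x37], [x36]}: π^{-1}(V) = {x35, x36, x37} ∈ τ ✓.
Open sets in the quotient: τ_Q = {{}, {[x35=x37]}, {[x35=x37], [x36]}} (3 elements).
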